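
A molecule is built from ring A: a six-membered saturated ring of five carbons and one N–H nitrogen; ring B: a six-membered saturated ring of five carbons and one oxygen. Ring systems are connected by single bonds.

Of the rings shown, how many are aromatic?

0

Ring A has only sp³ atoms, so it is not fully conjugated — not aromatic (piperidine).
Ring B has only sp³ atoms, so it is not fully conjugated — not aromatic (tetrahydropyran).
No ring is aromatic. Total: 0.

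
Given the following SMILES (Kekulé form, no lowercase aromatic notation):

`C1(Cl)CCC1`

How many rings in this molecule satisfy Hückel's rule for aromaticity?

The SMILES encodes a four-membered saturated carbon ring.
The 4-membered ring has only sp³ atoms, so it is not fully conjugated — not aromatic (cyclobutane).

0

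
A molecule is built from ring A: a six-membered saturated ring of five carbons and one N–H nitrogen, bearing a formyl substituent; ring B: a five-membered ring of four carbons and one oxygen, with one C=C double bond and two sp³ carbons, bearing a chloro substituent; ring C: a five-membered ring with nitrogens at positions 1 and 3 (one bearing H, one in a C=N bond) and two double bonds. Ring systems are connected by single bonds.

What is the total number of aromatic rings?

1

Ring A has only sp³ atoms, so it is not fully conjugated — not aromatic (piperidine).
Ring B has two sp³ carbons, so it is not fully conjugated — not aromatic (2,3-dihydrofuran).
Ring C is planar and fully conjugated; 2 ring double bonds (4 π electrons) plus a heteroatom lone pair (2) give 6 π electrons. 6 = 4(1)+2, so ring C is aromatic (imidazole).
Aromatic: C. Total: 1.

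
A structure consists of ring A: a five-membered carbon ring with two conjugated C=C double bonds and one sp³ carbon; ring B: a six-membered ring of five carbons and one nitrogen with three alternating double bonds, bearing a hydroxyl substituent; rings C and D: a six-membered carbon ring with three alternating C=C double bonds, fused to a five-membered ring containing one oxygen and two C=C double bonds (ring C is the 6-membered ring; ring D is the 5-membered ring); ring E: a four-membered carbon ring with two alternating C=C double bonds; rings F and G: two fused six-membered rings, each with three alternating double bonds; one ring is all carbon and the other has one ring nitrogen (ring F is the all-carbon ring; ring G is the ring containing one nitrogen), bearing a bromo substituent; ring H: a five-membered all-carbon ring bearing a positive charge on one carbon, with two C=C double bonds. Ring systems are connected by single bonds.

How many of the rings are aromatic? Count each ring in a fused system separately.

Ring A has one sp³ carbon, so it is not fully conjugated — not aromatic (cyclopentadiene).
Ring B is fully conjugated (every ring atom contributes a p orbital); 3 ring double bonds give 6 π electrons. That satisfies 4n+2 with n=1, so ring B is aromatic (pyridine).
Rings C and D form a fused bicyclic system (with one oxygen) with 9 sp² atoms and 10 π electrons from ring double bonds plus a heteroatom lone pair. 10 = 4(2)+2, so the system is aromatic and both rings count as aromatic (benzofuran).
Ring E has only sp² ring atoms; a planar conformation would have a fully conjugated π system of 4 electrons. But 4 = 4(1), which is 4n not 4n+2, so ring E is not aromatic (cyclobutadiene) — cyclobutadiene is antiaromatic and distorts to a rectangle.
Rings F and G form a fused bicyclic system (with one nitrogen) with 10 sp² atoms and 10 π electrons from ring double bonds. 10 = 4(2)+2, so the system is aromatic and both rings count as aromatic (quinoline).
Ring H has only sp² ring atoms; a planar conformation would have a fully conjugated π system of 4 electrons. But 4 = 4(1), which is 4n not 4n+2, so ring H is not aromatic (cyclopentadienyl cation).
Aromatic: B, C, D, F, G. Total: 5.

5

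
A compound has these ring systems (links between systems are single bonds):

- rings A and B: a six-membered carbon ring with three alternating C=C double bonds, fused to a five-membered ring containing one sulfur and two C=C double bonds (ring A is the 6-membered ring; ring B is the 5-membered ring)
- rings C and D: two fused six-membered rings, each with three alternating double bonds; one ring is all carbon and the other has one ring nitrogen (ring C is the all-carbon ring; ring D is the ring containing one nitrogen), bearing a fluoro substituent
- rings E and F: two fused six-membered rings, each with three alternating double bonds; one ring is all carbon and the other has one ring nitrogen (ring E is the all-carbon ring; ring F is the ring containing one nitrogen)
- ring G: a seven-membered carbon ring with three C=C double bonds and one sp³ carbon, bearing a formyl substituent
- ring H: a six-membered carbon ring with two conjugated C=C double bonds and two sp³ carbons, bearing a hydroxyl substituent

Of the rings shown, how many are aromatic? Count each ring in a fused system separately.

6

Rings A and B form a fused bicyclic system (with one sulfur) with 9 sp² atoms and 10 π electrons from ring double bonds plus a heteroatom lone pair. 10 = 4(2)+2, so the system is aromatic and both rings count as aromatic (benzothiophene).
Rings C and D form a fused bicyclic system (with one nitrogen) with 10 sp² atoms and 10 π electrons from ring double bonds. 10 = 4(2)+2, so the system is aromatic and both rings count as aromatic (quinoline).
Rings E and F form a fused bicyclic system (with one nitrogen) with 10 sp² atoms and 10 π electrons from ring double bonds. 10 = 4(2)+2, so the system is aromatic and both rings count as aromatic (quinoline).
Ring G has one sp³ carbon, so it is not fully conjugated — not aromatic (cycloheptatriene).
Ring H has two sp³ carbons, so it is not fully conjugated — not aromatic (1,3-cyclohexadiene).
Aromatic: A, B, C, D, E, F. Total: 6.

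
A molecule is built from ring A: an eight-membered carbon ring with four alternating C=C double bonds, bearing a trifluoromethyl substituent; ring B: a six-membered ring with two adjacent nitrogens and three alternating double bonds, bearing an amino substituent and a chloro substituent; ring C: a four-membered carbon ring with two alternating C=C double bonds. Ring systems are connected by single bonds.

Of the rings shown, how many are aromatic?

Ring A has only sp² ring atoms; a planar conformation would have a fully conjugated π system of 8 electrons. But 8 = 4(2), which is 4n not 4n+2, so ring A is not aromatic (cyclooctatetraene) — cyclooctatetraene distorts into a non-planar tub to avoid antiaromaticity.
Ring B is fully conjugated (every ring atom contributes a p orbital); 3 ring double bonds give 6 π electrons. Since 6 = 4n+2 (n=1), ring B is aromatic (pyridazine).
Ring C has only sp² ring atoms; a planar conformation would have a fully conjugated π system of 4 electrons. But 4 = 4(1), which is 4n not 4n+2, so ring C is not aromatic (cyclobutadiene) — cyclobutadiene is antiaromatic and distorts to a rectangle.
Aromatic: B. Total: 1.

1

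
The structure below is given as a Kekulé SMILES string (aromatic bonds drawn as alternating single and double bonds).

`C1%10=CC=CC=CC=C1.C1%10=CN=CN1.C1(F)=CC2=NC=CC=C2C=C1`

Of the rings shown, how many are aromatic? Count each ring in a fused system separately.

The SMILES encodes an eight-membered carbon ring with four alternating C=C double bonds; a five-membered ring with nitrogens at positions 1 and 3 (one bearing H, one in a C=N bond) and two double bonds; two fused six-membered rings, each with three alternating double bonds; one ring is all carbon and the other has one ring nitrogen.
The 8-membered ring has only sp² ring atoms; a planar conformation would have a fully conjugated π system of 8 electrons. But 8 = 4(2), which is 4n not 4n+2, so it is not aromatic (cyclooctatetraene) — cyclooctatetraene distorts into a non-planar tub to avoid antiaromaticity.
The 5-membered ring with two nitrogens (one N–H, one =N–) is fully conjugated (every ring atom contributes a p orbital); 2 ring double bonds (4 π electrons) plus a heteroatom lone pair (2) give 6 π electrons. Since 6 = 4n+2 (n=1), it is aromatic (imidazole).
The fused 6/6-membered bicyclic (with one nitrogen) is a single π system with 10 sp² atoms and 10 π electrons from ring double bonds. 10 = 4(2)+2, so the system is aromatic and both rings count as aromatic (quinoline).
3 of the 4 rings are aromatic. Total: 3.

3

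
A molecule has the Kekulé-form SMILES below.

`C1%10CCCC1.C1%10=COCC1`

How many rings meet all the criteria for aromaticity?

The SMILES encodes a five-membered saturated carbon ring; a five-membered ring of four carbons and one oxygen, with one C=C double bond and two sp³ carbons.
The 5-membered ring has only sp³ atoms, so it is not fully conjugated — not aromatic (cyclopentane).
The 5-membered ring with one oxygen has two sp³ carbons, so it is not fully conjugated — not aromatic (2,3-dihydrofuran).
None of the rings are aromatic. Total: 0.

0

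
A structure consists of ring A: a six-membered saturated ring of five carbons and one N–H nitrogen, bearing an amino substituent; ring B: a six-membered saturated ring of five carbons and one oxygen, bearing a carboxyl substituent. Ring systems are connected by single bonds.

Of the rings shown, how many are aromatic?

Ring A has only sp³ atoms, so it is not fully conjugated — not aromatic (piperidine).
Ring B has only sp³ atoms, so it is not fully conjugated — not aromatic (tetrahydropyran).
No ring is aromatic. Total: 0.

0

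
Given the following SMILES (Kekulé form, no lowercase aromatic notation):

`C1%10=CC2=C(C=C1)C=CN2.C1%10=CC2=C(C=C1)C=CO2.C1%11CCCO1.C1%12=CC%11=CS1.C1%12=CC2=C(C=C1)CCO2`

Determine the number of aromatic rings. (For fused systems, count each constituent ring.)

The SMILES encodes a six-membered carbon ring with three alternating C=C double bonds, fused to a five-membered ring containing one N–H nitrogen and two C=C double bonds; a six-membered carbon ring with three alternating C=C double bonds, fused to a five-membered ring containing one oxygen and two C=C double bonds; a five-membered saturated ring of four carbons and one oxygen; a five-membered ring of four carbons and one sulfur, with two C=C double bonds; a six-membered carbon ring with three alternating C=C double bonds, fused to a five-membered ring containing one oxygen and two sp³ carbons.
The fused 6/5-membered bicyclic (with one N–H) is a single π system with 9 sp² atoms and 10 π electrons from ring double bonds plus a heteroatom lone pair. 10 = 4(2)+2, so the system is aromatic and both rings count as aromatic (indole).
The fused 6/5-membered bicyclic (with one oxygen) is a single π system with 9 sp² atoms and 10 π electrons from ring double bonds plus a heteroatom lone pair. 10 = 4(2)+2, so the system is aromatic and both rings count as aromatic (benzofuran).
The 5-membered ring with one oxygen has only sp³ atoms, so it is not fully conjugated — not aromatic (tetrahydrofuran).
The 5-membered ring with one sulfur is planar and fully conjugated; 2 ring double bonds (4 π electrons) plus a heteroatom lone pair (2) give 6 π electrons. That satisfies 4n+2 with n=1, so it is aromatic (thiophene).
The 6-membered ring is fully conjugated (every ring atom contributes a p orbital); 3 ring double bonds give 6 π electrons. Since 6 = 4n+2 (n=1), it is aromatic (benzene ring).
The second 5-membered ring with one oxygen has two sp³ carbons, so it is not fully conjugated — not aromatic (oxolane ring).
6 of the 8 rings are aromatic. Total: 6.

6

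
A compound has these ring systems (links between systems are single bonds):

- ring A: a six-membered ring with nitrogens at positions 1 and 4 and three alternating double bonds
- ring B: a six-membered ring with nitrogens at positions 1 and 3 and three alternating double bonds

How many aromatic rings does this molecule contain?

2

Ring A has a continuous p-orbital overlap around the ring; 3 ring double bonds give 6 π electrons. Since 6 = 4n+2 (n=1), ring A is aromatic (pyrazine).
Ring B is fully conjugated (every ring atom contributes a p orbital); 3 ring double bonds give 6 π electrons. That satisfies 4n+2 with n=1, so ring B is aromatic (pyrimidine).
Aromatic: A, B. Total: 2.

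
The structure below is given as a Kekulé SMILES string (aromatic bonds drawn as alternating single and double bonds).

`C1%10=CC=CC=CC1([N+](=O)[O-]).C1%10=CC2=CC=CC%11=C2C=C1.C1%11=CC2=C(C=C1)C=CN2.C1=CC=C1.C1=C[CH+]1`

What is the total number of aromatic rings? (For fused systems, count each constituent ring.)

The SMILES encodes a seven-membered carbon ring with three C=C double bonds and one sp³ carbon; two fused six-membered carbon rings, each with three alternating C=C double bonds; a six-membered carbon ring with three alternating C=C double bonds, fused to a five-membered ring containing one N–H nitrogen and two C=C double bonds; a four-membered carbon ring with two alternating C=C double bonds; a three-membered all-carbon ring bearing a positive charge on one carbon, with one C=C double bond.
The 7-membered ring has one sp³ carbon, so it is not fully conjugated — not aromatic (cycloheptatriene).
The fused 6/6-membered bicyclic is a single π system with 10 sp² atoms and 10 π electrons from ring double bonds. 10 = 4(2)+2, so the system is aromatic and both rings count as aromatic (naphthalene).
The fused 6/5-membered bicyclic (with one N–H) is a single π system with 9 sp² atoms and 10 π electrons from ring double bonds plus a heteroatom lone pair. 10 = 4(2)+2, so the system is aromatic and both rings count as aromatic (indole).
The 4-membered ring has only sp² ring atoms; a planar conformation would have a fully conjugated π system of 4 electrons. But 4 = 4(1), which is 4n not 4n+2, so it is not aromatic (cyclobutadiene) — cyclobutadiene is antiaromatic and distorts to a rectangle.
The 3-membered ring has a continuous p-orbital overlap around the ring; 1 ring double bond (2 π electrons) plus the carbocation's empty p orbital (0, but keeps the ring conjugated) give 2 π electrons. 2 = 4(0)+2, so it is aromatic (cyclopropenyl cation).
5 of the 7 rings are aromatic. Total: 5.

5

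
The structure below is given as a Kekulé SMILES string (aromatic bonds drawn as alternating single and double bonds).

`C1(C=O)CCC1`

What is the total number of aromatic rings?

0

The SMILES encodes a four-membered saturated carbon ring.
The 4-membered ring has only sp³ atoms, so it is not fully conjugated — not aromatic (cyclobutane).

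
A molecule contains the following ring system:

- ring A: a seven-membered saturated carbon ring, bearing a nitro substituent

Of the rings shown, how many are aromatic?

Ring A has only sp³ atoms, so it is not fully conjugated — not aromatic (cycloheptane).

0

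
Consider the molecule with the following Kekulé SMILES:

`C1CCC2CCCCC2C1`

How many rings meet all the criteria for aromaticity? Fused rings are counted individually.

0

The SMILES encodes two fused six-membered saturated carbon rings.
The 6-membered ring has only sp³ atoms, so it is not fully conjugated — not aromatic (cyclohexane ring).
The second 6-membered ring has only sp³ atoms, so it is not fully conjugated — not aromatic (cyclohexane ring).
None of the rings are aromatic. Total: 0.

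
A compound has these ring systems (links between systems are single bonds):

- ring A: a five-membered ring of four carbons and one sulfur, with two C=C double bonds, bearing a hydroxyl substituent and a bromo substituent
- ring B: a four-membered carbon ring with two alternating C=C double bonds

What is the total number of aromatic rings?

Ring A has a continuous p-orbital overlap around the ring; 2 ring double bonds (4 π electrons) plus a heteroatom lone pair (2) give 6 π electrons. 6 = 4(1)+2, so ring A is aromatic (thiophene).
Ring B has only sp² ring atoms; a planar conformation would have a fully conjugated π system of 4 electrons. But 4 = 4(1), which is 4n not 4n+2, so ring B is not aromatic (cyclobutadiene) — cyclobutadiene is antiaromatic and distorts to a rectangle.
Aromatic: A. Total: 1.

1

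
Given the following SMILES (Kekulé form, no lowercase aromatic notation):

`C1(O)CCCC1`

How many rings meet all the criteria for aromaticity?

0

The SMILES encodes a five-membered saturated carbon ring.
The 5-membered ring has only sp³ atoms, so it is not fully conjugated — not aromatic (cyclopentane).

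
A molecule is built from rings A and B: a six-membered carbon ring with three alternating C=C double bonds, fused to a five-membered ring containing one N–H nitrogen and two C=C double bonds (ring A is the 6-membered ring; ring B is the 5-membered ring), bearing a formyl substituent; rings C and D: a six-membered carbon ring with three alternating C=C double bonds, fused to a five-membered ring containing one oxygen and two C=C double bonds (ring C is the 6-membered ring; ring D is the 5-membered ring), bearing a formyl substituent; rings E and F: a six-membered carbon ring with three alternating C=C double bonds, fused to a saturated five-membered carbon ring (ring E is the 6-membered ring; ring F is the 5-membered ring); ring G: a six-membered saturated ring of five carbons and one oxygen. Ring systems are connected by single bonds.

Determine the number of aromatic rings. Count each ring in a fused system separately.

5

Rings A and B form a fused bicyclic system (with one N–H) with 9 sp² atoms and 10 π electrons from ring double bonds plus a heteroatom lone pair. 10 = 4(2)+2, so the system is aromatic and both rings count as aromatic (indole).
Rings C and D form a fused bicyclic system (with one oxygen) with 9 sp² atoms and 10 π electrons from ring double bonds plus a heteroatom lone pair. 10 = 4(2)+2, so the system is aromatic and both rings count as aromatic (benzofuran).
Ring E is fully conjugated (every ring atom contributes a p orbital); 3 ring double bonds give 6 π electrons. That satisfies 4n+2 with n=1, so ring E is aromatic (benzene ring).
Ring F has three sp³ carbons, so it is not fully conjugated — not aromatic (cyclopentane ring).
Ring G has only sp³ atoms, so it is not fully conjugated — not aromatic (tetrahydropyran).
Aromatic: A, B, C, D, E. Total: 5.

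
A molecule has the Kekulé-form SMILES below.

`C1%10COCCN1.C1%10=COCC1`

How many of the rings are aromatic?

0

The SMILES encodes a six-membered saturated ring with an oxygen and an N–H nitrogen at positions 1 and 4; a five-membered ring of four carbons and one oxygen, with one C=C double bond and two sp³ carbons.
The 6-membered ring with one oxygen and one N–H (1,4) has only sp³ atoms, so it is not fully conjugated — not aromatic (morpholine).
The 5-membered ring with one oxygen has two sp³ carbons, so it is not fully conjugated — not aromatic (2,3-dihydrofuran).
None of the rings are aromatic. Total: 0.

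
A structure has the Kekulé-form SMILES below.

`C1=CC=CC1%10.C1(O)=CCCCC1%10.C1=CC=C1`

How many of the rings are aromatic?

The SMILES encodes a five-membered carbon ring with two conjugated C=C double bonds and one sp³ carbon; a six-membered carbon ring with one C=C double bond; a four-membered carbon ring with two alternating C=C double bonds.
The 5-membered ring has one sp³ carbon, so it is not fully conjugated — not aromatic (cyclopentadiene).
The 6-membered ring has four sp³ carbons, so it is not fully conjugated — not aromatic (cyclohexene).
The 4-membered ring has only sp² ring atoms; a planar conformation would have a fully conjugated π system of 4 electrons. But 4 = 4(1), which is 4n not 4n+2, so it is not aromatic (cyclobutadiene) — cyclobutadiene is antiaromatic and distorts to a rectangle.
None of the rings are aromatic. Total: 0.

0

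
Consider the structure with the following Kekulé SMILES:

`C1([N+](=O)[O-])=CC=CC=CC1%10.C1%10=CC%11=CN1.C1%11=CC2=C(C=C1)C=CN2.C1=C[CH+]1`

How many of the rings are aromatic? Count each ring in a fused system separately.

4

The SMILES encodes a seven-membered carbon ring with three C=C double bonds and one sp³ carbon; a five-membered ring of four carbons and one nitrogen bearing a hydrogen, with two C=C double bonds; a six-membered carbon ring with three alternating C=C double bonds, fused to a five-membered ring containing one N–H nitrogen and two C=C double bonds; a three-membered all-carbon ring bearing a positive charge on one carbon, with one C=C double bond.
The 7-membered ring has one sp³ carbon, so it is not fully conjugated — not aromatic (cycloheptatriene).
The 5-membered ring with one N–H is fully conjugated (every ring atom contributes a p orbital); 2 ring double bonds (4 π electrons) plus a heteroatom lone pair (2) give 6 π electrons. Since 6 = 4n+2 (n=1), it is aromatic (pyrrole).
The fused 6/5-membered bicyclic (with one N–H) is a single π system with 9 sp² atoms and 10 π electrons from ring double bonds plus a heteroatom lone pair. 10 = 4(2)+2, so the system is aromatic and both rings count as aromatic (indole).
The 3-membered ring is fully conjugated (every ring atom contributes a p orbital); 1 ring double bond (2 π electrons) plus the carbocation's empty p orbital (0, but keeps the ring conjugated) give 2 π electrons. Since 2 = 4n+2 (n=0), it is aromatic (cyclopropenyl cation).
4 of the 5 rings are aromatic. Total: 4.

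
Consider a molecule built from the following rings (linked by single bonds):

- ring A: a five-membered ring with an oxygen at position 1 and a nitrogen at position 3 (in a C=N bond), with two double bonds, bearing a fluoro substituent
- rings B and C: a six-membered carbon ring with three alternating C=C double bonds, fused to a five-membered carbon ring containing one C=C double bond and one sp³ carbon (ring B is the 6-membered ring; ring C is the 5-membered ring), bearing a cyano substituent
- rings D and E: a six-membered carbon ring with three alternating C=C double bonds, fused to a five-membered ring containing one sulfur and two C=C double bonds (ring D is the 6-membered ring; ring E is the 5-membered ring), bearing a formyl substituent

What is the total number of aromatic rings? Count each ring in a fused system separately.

Ring A is fully conjugated (every ring atom contributes a p orbital); 2 ring double bonds (4 π electrons) plus a heteroatom lone pair (2) give 6 π electrons. That satisfies 4n+2 with n=1, so ring A is aromatic (oxazole).
Ring B is planar and fully conjugated; 3 ring double bonds give 6 π electrons. Since 6 = 4n+2 (n=1), ring B is aromatic (benzene ring).
Ring C has one sp³ carbon, so it is not fully conjugated — not aromatic (cyclopentene ring).
Rings D and E form a fused bicyclic system (with one sulfur) with 9 sp² atoms and 10 π electrons from ring double bonds plus a heteroatom lone pair. 10 = 4(2)+2, so the system is aromatic and both rings count as aromatic (benzothiophene).
Aromatic: A, B, D, E. Total: 4.

4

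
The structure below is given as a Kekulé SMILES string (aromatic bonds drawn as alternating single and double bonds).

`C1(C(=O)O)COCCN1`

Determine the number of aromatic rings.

0

The SMILES encodes a six-membered saturated ring with an oxygen and an N–H nitrogen at positions 1 and 4.
The 6-membered ring with one oxygen and one N–H (1,4) has only sp³ atoms, so it is not fully conjugated — not aromatic (morpholine).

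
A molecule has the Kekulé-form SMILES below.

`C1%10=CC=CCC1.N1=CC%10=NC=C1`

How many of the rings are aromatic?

1

The SMILES encodes a six-membered carbon ring with two conjugated C=C double bonds and two sp³ carbons; a six-membered ring with nitrogens at positions 1 and 4 and three alternating double bonds.
The 6-membered ring has two sp³ carbons, so it is not fully conjugated — not aromatic (1,3-cyclohexadiene).
The 6-membered ring with two nitrogens (1,4) has a continuous p-orbital overlap around the ring; 3 ring double bonds give 6 π electrons. 6 = 4(1)+2, so it is aromatic (pyrazine).
1 of the 2 rings is aromatic. Total: 1.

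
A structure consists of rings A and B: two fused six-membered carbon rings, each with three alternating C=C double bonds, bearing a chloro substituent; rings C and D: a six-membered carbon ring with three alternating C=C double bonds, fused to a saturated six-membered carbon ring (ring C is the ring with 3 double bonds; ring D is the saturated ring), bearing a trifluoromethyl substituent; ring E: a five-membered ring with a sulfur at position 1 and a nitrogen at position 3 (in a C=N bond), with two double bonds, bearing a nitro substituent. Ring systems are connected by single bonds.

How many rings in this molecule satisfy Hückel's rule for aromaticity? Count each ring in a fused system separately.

Rings A and B form a fused bicyclic system with 10 sp² atoms and 10 π electrons from ring double bonds. 10 = 4(2)+2, so the system is aromatic and both rings count as aromatic (naphthalene).
Ring C is fully conjugated (every ring atom contributes a p orbital); 3 ring double bonds give 6 π electrons. Since 6 = 4n+2 (n=1), ring C is aromatic (benzene ring).
Ring D has four sp³ carbons, so it is not fully conjugated — not aromatic (cyclohexane ring).
Ring E is fully conjugated (every ring atom contributes a p orbital); 2 ring double bonds (4 π electrons) plus a heteroatom lone pair (2) give 6 π electrons. Since 6 = 4n+2 (n=1), ring E is aromatic (thiazole).
Aromatic: A, B, C, E. Total: 4.

4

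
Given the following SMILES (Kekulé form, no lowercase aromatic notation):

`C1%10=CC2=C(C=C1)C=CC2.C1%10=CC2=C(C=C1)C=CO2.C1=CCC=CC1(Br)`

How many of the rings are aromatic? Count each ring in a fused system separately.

The SMILES encodes a six-membered carbon ring with three alternating C=C double bonds, fused to a five-membered carbon ring containing one C=C double bond and one sp³ carbon; a six-membered carbon ring with three alternating C=C double bonds, fused to a five-membered ring containing one oxygen and two C=C double bonds; a six-membered carbon ring with two isolated C=C double bonds and two sp³ carbons.
The 6-membered ring is planar and fully conjugated; 3 ring double bonds give 6 π electrons. Since 6 = 4n+2 (n=1), it is aromatic (benzene ring).
The 5-membered ring has one sp³ carbon, so it is not fully conjugated — not aromatic (cyclopentene ring).
The fused 6/5-membered bicyclic (with one oxygen) is a single π system with 9 sp² atoms and 10 π electrons from ring double bonds plus a heteroatom lone pair. 10 = 4(2)+2, so the system is aromatic and both rings count as aromatic (benzofuran).
The second 6-membered ring has two sp³ carbons, so it is not fully conjugated — not aromatic (1,4-cyclohexadiene).
3 of the 5 rings are aromatic. Total: 3.

3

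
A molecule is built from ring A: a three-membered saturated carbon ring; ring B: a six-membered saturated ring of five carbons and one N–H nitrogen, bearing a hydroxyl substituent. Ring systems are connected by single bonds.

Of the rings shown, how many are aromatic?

0

Ring A has only sp³ atoms, so it is not fully conjugated — not aromatic (cyclopropane).
Ring B has only sp³ atoms, so it is not fully conjugated — not aromatic (piperidine).
No ring is aromatic. Total: 0.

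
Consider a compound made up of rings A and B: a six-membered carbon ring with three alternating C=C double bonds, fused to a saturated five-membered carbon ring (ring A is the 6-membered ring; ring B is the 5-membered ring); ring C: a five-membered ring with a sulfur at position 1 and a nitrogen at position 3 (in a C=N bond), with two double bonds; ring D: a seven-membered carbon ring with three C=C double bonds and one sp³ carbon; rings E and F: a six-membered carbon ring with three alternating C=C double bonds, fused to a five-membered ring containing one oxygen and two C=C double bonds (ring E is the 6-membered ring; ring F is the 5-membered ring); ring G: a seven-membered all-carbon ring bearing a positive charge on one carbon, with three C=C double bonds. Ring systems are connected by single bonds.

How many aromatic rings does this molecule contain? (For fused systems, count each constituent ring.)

Ring A has a continuous p-orbital overlap around the ring; 3 ring double bonds give 6 π electrons. That satisfies 4n+2 with n=1, so ring A is aromatic (benzene ring).
Ring B has three sp³ carbons, so it is not fully conjugated — not aromatic (cyclopentane ring).
Ring C is fully conjugated (every ring atom contributes a p orbital); 2 ring double bonds (4 π electrons) plus a heteroatom lone pair (2) give 6 π electrons. That satisfies 4n+2 with n=1, so ring C is aromatic (thiazole).
Ring D has one sp³ carbon, so it is not fully conjugated — not aromatic (cycloheptatriene).
Rings E and F form a fused bicyclic system (with one oxygen) with 9 sp² atoms and 10 π electrons from ring double bonds plus a heteroatom lone pair. 10 = 4(2)+2, so the system is aromatic and both rings count as aromatic (benzofuran).
Ring G is fully conjugated (every ring atom contributes a p orbital); 3 ring double bonds (6 π electrons) plus the carbocation's empty p orbital (0, but keeps the ring conjugated) give 6 π electrons. Since 6 = 4n+2 (n=1), ring G is aromatic (tropylium cation).
Aromatic: A, C, E, F, G. Total: 5.

5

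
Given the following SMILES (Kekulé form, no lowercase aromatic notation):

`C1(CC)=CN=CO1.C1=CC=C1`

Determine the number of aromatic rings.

The SMILES encodes a five-membered ring with an oxygen at position 1 and a nitrogen at position 3 (in a C=N bond), with two double bonds; a four-membered carbon ring with two alternating C=C double bonds.
The 5-membered ring with one oxygen and one =N– has a continuous p-orbital overlap around the ring; 2 ring double bonds (4 π electrons) plus a heteroatom lone pair (2) give 6 π electrons. 6 = 4(1)+2, so it is aromatic (oxazole).
The 4-membered ring has only sp² ring atoms; a planar conformation would have a fully conjugated π system of 4 electrons. But 4 = 4(1), which is 4n not 4n+2, so it is not aromatic (cyclobutadiene) — cyclobutadiene is antiaromatic and distorts to a rectangle.
1 of the 2 rings is aromatic. Total: 1.

1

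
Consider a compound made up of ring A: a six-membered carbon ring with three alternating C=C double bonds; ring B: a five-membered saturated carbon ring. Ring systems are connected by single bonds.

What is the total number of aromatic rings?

Ring A is planar and fully conjugated; 3 ring double bonds give 6 π electrons. 6 = 4(1)+2, so ring A is aromatic (benzene).
Ring B has only sp³ atoms, so it is not fully conjugated — not aromatic (cyclopentane).
Aromatic: A. Total: 1.

1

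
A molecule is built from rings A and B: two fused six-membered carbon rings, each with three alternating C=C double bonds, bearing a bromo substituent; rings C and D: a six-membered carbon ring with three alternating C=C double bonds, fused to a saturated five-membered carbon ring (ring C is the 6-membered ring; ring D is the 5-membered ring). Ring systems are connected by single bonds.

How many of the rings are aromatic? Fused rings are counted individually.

Rings A and B form a fused bicyclic system with 10 sp² atoms and 10 π electrons from ring double bonds. 10 = 4(2)+2, so the system is aromatic and both rings count as aromatic (naphthalene).
Ring C is fully conjugated (every ring atom contributes a p orbital); 3 ring double bonds give 6 π electrons. Since 6 = 4n+2 (n=1), ring C is aromatic (benzene ring).
Ring D has three sp³ carbons, so it is not fully conjugated — not aromatic (cyclopentane ring).
Aromatic: A, B, C. Total: 3.

3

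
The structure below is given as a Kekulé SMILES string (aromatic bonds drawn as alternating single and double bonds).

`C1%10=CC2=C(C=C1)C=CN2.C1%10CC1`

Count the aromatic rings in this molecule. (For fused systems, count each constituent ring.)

The SMILES encodes a six-membered carbon ring with three alternating C=C double bonds, fused to a five-membered ring containing one N–H nitrogen and two C=C double bonds; a three-membered saturated carbon ring.
The fused 6/5-membered bicyclic (with one N–H) is a single π system with 9 sp² atoms and 10 π electrons from ring double bonds plus a heteroatom lone pair. 10 = 4(2)+2, so the system is aromatic and both rings count as aromatic (indole).
The 3-membered ring has only sp³ atoms, so it is not fully conjugated — not aromatic (cyclopropane).
2 of the 3 rings are aromatic. Total: 2.

2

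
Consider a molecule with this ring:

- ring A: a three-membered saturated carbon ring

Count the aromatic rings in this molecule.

Ring A has only sp³ atoms, so it is not fully conjugated — not aromatic (cyclopropane).

0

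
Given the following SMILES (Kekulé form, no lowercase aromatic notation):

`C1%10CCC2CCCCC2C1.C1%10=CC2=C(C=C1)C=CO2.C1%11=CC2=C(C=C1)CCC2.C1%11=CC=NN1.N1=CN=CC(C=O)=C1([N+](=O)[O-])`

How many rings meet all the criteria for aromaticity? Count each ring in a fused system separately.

5

The SMILES encodes two fused six-membered saturated carbon rings; a six-membered carbon ring with three alternating C=C double bonds, fused to a five-membered ring containing one oxygen and two C=C double bonds; a six-membered carbon ring with three alternating C=C double bonds, fused to a saturated five-membered carbon ring; a five-membered ring with two adjacent nitrogens (one bearing H, one in a double bond) and two double bonds; a six-membered ring with nitrogens at positions 1 and 3 and three alternating double bonds.
The 6-membered ring has only sp³ atoms, so it is not fully conjugated — not aromatic (cyclohexane ring).
The second 6-membered ring has only sp³ atoms, so it is not fully conjugated — not aromatic (cyclohexane ring).
The fused 6/5-membered bicyclic (with one oxygen) is a single π system with 9 sp² atoms and 10 π electrons from ring double bonds plus a heteroatom lone pair. 10 = 4(2)+2, so the system is aromatic and both rings count as aromatic (benzofuran).
The third 6-membered ring is planar and fully conjugated; 3 ring double bonds give 6 π electrons. That satisfies 4n+2 with n=1, so it is aromatic (benzene ring).
The 5-membered ring has three sp³ carbons, so it is not fully conjugated — not aromatic (cyclopentane ring).
The 5-membered ring with two adjacent nitrogens (one N–H, one =N–) is planar and fully conjugated; 2 ring double bonds (4 π electrons) plus a heteroatom lone pair (2) give 6 π electrons. Since 6 = 4n+2 (n=1), it is aromatic (pyrazole).
The 6-membered ring with two nitrogens (1,3) is fully conjugated (every ring atom contributes a p orbital); 3 ring double bonds give 6 π electrons. 6 = 4(1)+2, so it is aromatic (pyrimidine).
5 of the 8 rings are aromatic. Total: 5.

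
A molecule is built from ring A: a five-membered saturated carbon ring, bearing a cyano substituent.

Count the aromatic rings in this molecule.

Ring A has only sp³ atoms, so it is not fully conjugated — not aromatic (cyclopentane).

0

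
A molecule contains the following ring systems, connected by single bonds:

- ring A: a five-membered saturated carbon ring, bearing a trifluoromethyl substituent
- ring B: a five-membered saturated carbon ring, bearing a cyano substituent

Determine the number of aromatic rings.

0

Ring A has only sp³ atoms, so it is not fully conjugated — not aromatic (cyclopentane).
Ring B has only sp³ atoms, so it is not fully conjugated — not aromatic (cyclopentane).
No ring is aromatic. Total: 0.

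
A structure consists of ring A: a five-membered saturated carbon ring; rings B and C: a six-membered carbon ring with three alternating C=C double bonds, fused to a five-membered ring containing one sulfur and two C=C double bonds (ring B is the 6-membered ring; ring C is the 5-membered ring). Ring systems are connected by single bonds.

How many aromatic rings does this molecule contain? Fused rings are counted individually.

2

Ring A has only sp³ atoms, so it is not fully conjugated — not aromatic (cyclopentane).
Rings B and C form a fused bicyclic system (with one sulfur) with 9 sp² atoms and 10 π electrons from ring double bonds plus a heteroatom lone pair. 10 = 4(2)+2, so the system is aromatic and both rings count as aromatic (benzothiophene).
Aromatic: B, C. Total: 2.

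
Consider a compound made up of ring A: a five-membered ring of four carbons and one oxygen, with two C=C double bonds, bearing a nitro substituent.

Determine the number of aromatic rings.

1

Ring A is planar and fully conjugated; 2 ring double bonds (4 π electrons) plus a heteroatom lone pair (2) give 6 π electrons. Since 6 = 4n+2 (n=1), ring A is aromatic (furan).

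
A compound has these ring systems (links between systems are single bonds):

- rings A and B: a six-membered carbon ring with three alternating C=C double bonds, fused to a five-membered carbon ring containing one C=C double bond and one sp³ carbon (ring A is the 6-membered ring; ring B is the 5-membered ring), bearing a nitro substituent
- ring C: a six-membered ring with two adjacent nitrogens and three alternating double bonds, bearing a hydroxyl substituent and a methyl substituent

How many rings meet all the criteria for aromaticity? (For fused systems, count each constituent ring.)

2

Ring A is fully conjugated (every ring atom contributes a p orbital); 3 ring double bonds give 6 π electrons. That satisfies 4n+2 with n=1, so ring A is aromatic (benzene ring).
Ring B has one sp³ carbon, so it is not fully conjugated — not aromatic (cyclopentene ring).
Ring C is fully conjugated (every ring atom contributes a p orbital); 3 ring double bonds give 6 π electrons. 6 = 4(1)+2, so ring C is aromatic (pyridazine).
Aromatic: A, C. Total: 2.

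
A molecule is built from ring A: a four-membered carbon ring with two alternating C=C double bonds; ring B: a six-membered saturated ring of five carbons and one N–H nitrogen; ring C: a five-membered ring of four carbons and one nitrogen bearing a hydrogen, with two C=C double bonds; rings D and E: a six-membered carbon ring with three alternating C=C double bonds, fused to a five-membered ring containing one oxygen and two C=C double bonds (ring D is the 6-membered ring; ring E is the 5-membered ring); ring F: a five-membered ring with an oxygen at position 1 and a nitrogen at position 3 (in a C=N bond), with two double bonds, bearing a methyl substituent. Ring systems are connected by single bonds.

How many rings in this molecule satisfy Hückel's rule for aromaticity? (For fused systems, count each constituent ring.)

Ring A has only sp² ring atoms; a planar conformation would have a fully conjugated π system of 4 electrons. But 4 = 4(1), which is 4n not 4n+2, so ring A is not aromatic (cyclobutadiene) — cyclobutadiene is antiaromatic and distorts to a rectangle.
Ring B has only sp³ atoms, so it is not fully conjugated — not aromatic (piperidine).
Ring C is planar and fully conjugated; 2 ring double bonds (4 π electrons) plus a heteroatom lone pair (2) give 6 π electrons. Since 6 = 4n+2 (n=1), ring C is aromatic (pyrrole).
Rings D and E form a fused bicyclic system (with one oxygen) with 9 sp² atoms and 10 π electrons from ring double bonds plus a heteroatom lone pair. 10 = 4(2)+2, so the system is aromatic and both rings count as aromatic (benzofuran).
Ring F is planar and fully conjugated; 2 ring double bonds (4 π electrons) plus a heteroatom lone pair (2) give 6 π electrons. Since 6 = 4n+2 (n=1), ring F is aromatic (oxazole).
Aromatic: C, D, E, F. Total: 4.

4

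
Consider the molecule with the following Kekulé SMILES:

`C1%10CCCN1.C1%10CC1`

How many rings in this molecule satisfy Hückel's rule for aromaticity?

0

The SMILES encodes a five-membered saturated ring of four carbons and one N–H nitrogen; a three-membered saturated carbon ring.
The 5-membered ring with one N–H has only sp³ atoms, so it is not fully conjugated — not aromatic (pyrrolidine).
The 3-membered ring has only sp³ atoms, so it is not fully conjugated — not aromatic (cyclopropane).
None of the rings are aromatic. Total: 0.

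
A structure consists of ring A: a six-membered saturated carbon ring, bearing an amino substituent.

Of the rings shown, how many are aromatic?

0

Ring A has only sp³ atoms, so it is not fully conjugated — not aromatic (cyclohexane).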